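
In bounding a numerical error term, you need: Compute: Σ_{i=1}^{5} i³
Using formula: Σ i^3 = [n(n + 1)/2]² = [5·6/2]² = 225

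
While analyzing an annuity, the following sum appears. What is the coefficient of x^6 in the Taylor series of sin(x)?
sin(x) has only odd powers. Coefficient of x^6 = 0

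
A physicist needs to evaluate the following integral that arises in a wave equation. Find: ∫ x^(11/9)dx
Power rule: ∫ x^(11/9) dx = x^(20/9)/(20/9)+C

Answer: (9/20)·x^(20/9)+C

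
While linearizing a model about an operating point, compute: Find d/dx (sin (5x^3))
Chain rule: d/dx[sin(u)]=cos(u)·u' where u=5x^3
u'=15x^2

Answer: 15x^2·cos(5x^3)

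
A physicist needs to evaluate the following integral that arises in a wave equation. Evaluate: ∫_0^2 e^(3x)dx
Antiderivative: (1/3)e^(3x)
Evaluate: (1/3)(e^6 - 1)

Answer: (e^6 - 1)/3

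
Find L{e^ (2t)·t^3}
First shifting: L{e^(at)f(t)} = F(s-a)
L{t^3} = 6/s^4
Shift s → s-2: 6/(s-2)^4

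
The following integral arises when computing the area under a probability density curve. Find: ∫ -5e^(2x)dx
Since d/dx[e^(2x)] = 2e^(2x), we get -5/2 e^(2x)+C

Answer: (-5/2)e^(2x)+C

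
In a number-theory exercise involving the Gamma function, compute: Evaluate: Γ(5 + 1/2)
Γ(n + 1/2)=(2n)!√π/(4^n·n!)
=3628800√π/(1024·120)=(945/32)·√π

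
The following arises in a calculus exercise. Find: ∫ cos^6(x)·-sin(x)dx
Let u=cos(x), du=-sin(x) dx
∫ u^6 du=u^7/7+C

Answer: cos^7(x)/7+C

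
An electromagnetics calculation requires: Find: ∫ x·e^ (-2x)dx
Integration by parts: u=x, dv=e^(-2x) dx
du=dx, v=e^(-2x)/(-2)
=x·e^(-2x)/(-2) - ∫ e^(-2x)/(-2) dx
=x·e^(-2x)/(-2) - e^(-2x)/4+C

Answer: e^(-2x)(x/(-2)-1/4)+C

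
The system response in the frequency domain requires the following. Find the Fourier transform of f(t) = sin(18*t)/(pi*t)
sin(W * t)/(pi * t)=(W/pi) * sinc(W * t/pi) is the impulse response of the ideal low-pass filter with cutoff W (here W=18).
Its Fourier transform is a rectangular function:
F(omega)=1 for |omega| < 18, 0 otherwise

Answer: rect(omega/36) [i.e., 1 for |omega| < 18, 0 otherwise]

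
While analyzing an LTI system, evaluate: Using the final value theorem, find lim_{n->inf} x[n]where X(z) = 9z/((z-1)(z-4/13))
Final value theorem: lim x[n] = lim_{z->1} (z-1)*X(z)
(z-1)*X(z) = 9z/(z-4/13)
As z->1: 9/(1 - 4/13) = 9/(9/13) = 13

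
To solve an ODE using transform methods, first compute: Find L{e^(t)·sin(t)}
First shifting: L{e^(at)f(t)} = F(s-a)
L{sin(t)} = 1/(s² + 1)
Shift: 1/((s-1)² + 1)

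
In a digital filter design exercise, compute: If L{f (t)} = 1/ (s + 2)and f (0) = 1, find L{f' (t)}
L{f'(t)}=s·F(s) - f(0)=s/(s+2)-1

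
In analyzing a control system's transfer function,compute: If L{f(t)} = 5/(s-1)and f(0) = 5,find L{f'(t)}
L{f'(t)}=s·F(s) - f(0)=5s/(s-1) - 5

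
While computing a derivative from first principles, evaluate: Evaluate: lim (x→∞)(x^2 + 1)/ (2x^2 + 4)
Divide numerator and denominator by x^2:
lim (1 + 1/x^2)/(2 + 4/x^2)=1/2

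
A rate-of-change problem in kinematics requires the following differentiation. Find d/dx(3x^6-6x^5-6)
Power rule: d/dx(ax^n)=n·a·x^(n-1)
Term by term: 18·x^5-30·x^4

Answer: 18x^5-30x^4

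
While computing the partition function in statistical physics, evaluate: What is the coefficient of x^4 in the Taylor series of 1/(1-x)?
1/(1-x) = Σ x^n for |x|<1
All coefficients are 1

Answer: 1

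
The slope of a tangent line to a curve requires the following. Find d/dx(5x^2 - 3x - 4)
Power rule: d/dx(ax^n)=n·a·x^(n-1)
Term by term: 10·x - 3

Answer: 10x - 3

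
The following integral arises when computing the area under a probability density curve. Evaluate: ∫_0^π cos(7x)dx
Antiderivative: sin(7x)/7
Evaluate at bounds: [sin(7·π)/7] - [sin(7·0)/7]
=((0) - (0))/7=0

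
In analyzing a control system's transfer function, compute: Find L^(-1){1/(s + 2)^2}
L^(-1){1/(s-a)^n} = t^(n-1)·e^(at)/(n-1)!
Here a = -2, n = 2: t^1·e^(-2t)/1

Answer: t·e^(-2t)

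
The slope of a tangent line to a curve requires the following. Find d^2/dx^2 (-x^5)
Apply power rule 2 times:
d^1: -5x^4
d^2: -20x^3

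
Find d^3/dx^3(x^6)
Apply power rule 3 times:
d^1: 6x^5
d^2: 30x^4
d^3: 120x^3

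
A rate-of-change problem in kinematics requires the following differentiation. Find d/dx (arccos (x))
d/dx[arccos(u)]=-u'/√(1-u²), u=x, u'=1

Answer: -1/√(1-x²)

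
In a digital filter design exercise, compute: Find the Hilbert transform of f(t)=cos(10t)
The Hilbert transform shifts each frequency component by -pi/2.
H{cos(wt)}=sin(wt)
With w=10: H{cos(10t)}=sin(10t)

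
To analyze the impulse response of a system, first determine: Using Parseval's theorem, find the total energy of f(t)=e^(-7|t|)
Parseval's theorem: E=integral |f(t)|^2 dt=(1/2pi) integral |F(omega)|^2 domega
E=integral_{-inf}^{inf} e^(-14|t|) dt=2*integral_0^inf e^(-14t) dt=2/(2*7)=1/7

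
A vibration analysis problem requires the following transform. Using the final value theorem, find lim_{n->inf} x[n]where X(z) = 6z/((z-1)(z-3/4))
Final value theorem: lim x[n]=lim_{z->1} (z-1)*X(z)
(z-1)*X(z)=6z/(z-3/4)
As z->1: 6/(1 - 3/4)=6/(1/4)=24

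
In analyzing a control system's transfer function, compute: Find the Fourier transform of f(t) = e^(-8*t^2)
The Fourier transform of a Gaussian e^(-a * t^2) is sqrt(pi/a) * e^(-omega^2/(4a)).
With a = 8: F(omega) = sqrt(pi/8) * e^(-omega^2/32)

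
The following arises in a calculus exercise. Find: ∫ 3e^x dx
Since d/dx[e^x]=+e^x, we get 3e^x+C

Answer: 3e^x+C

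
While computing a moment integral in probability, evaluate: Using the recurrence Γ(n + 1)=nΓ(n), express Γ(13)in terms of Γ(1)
Γ(13) = 12Γ(12) = 12·11Γ(11) = ... = 12!·Γ(1) = 479001600·Γ(1)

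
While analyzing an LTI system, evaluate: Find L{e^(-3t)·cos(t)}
First shifting: L{e^(at)f(t)} = F(s-a)
L{cos(t)} = s/(s² + 1)
Shift: (s + 3)/((s + 3)² + 1)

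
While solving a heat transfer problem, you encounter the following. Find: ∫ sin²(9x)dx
Using identity sin²(u)=(1 - cos(2u))/2:
∫ (1 - cos(18x))/2 dx=x/2 - sin(18x)/36 + C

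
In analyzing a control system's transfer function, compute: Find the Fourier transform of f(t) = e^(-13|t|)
Using the standard pair: F{e^(-a|t|)}=2a/(a^2 + omega^2)
With a=13: F(omega)=26/(169 + omega^2)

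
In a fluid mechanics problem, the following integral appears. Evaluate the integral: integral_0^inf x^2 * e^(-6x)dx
This is a Gamma integral. Substitute u=6x (du=6 dx):
integral_0^inf x^2 * e^(-6x) dx=(1/6^3) integral_0^inf u^2 * e^(-u) du
=Gamma(3)/6^3=2!/6^3=2/216

Answer: 1/108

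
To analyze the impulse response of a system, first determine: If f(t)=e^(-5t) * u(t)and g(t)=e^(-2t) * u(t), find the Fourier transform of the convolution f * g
By the convolution theorem: F{f * g}=F(omega) * G(omega)
F(omega)=1/(5 + j * omega), G(omega)=1/(2 + j * omega)
F{f * g}=1/((5 + j * omega)(2 + j * omega))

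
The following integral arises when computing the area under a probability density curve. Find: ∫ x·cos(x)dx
By parts: u = x, dv = cos(x) dx
du = dx, v = sin(x)
= x·sin(x)+cos(x)+C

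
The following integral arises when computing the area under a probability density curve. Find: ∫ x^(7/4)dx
Power rule: ∫ x^(7/4) dx=x^(11/4)/(11/4)+C

Answer: (4/11)·x^(11/4)+C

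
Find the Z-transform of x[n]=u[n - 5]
Using the time-shift property: Z{u[n-5]}=z^(-5) * z/(z-1)
=z^(-4)/(z-1)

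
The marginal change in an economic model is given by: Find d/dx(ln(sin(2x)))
Chain rule: d/dx[ln(u)]=u'/u where u=sin(2x)
u'=2cos(2x)

Answer: (2cos(2x))/(sin(2x))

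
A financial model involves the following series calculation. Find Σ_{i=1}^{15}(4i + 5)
=4·Σ i + 5·15=4·120 + 75=555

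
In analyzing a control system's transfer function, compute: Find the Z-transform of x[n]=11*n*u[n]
Z{n * u[n]}=z/(z-1)^2
By linearity: Z{11 * n * u[n]}=11z/(z-1)^2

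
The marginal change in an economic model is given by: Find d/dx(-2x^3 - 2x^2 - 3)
Power rule: d/dx(ax^n) = n·a·x^(n-1)
Term by term: -6·x^2-4·x

Answer: -6x^2-4x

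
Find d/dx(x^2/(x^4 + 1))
Quotient rule: (f/g)'=(f'g - fg')/g²
f=x^2, f'=2x
g=x^4 + 1, g'=4x^3

Answer: (2x·(x^4 + 1) - 4x^5)/(x^4 + 1)²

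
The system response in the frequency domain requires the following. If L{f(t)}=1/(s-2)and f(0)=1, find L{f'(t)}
L{f'(t)} = s·F(s) - f(0) = s/(s-2) - 1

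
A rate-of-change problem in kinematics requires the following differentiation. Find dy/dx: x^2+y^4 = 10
Differentiate: 2x + 4y^3·(dy/dx)=0
dy/dx=-2x/(4y^3)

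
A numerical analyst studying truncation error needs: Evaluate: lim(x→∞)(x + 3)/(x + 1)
Divide numerator and denominator by x:
lim (1+3/x)/(1+1/x) = 1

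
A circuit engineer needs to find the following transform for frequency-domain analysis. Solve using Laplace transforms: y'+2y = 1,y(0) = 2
Take L of both sides: sY(s)-2+2Y(s)=1/s
Y(s)(s+2)=1/s+2
Y(s)=1/(s(s+2))+2/(s+2)
Partial fractions: 1/(s(s+2))=(1/2)/s - (1/2)/(s+2)
So Y(s)=(1/2)/s+(3/2)/(s+2)
Inverse transform (L^(-1){1/s}=1, L^(-1){1/(s+2)}=e^(-2t)):

Answer: y(t)=1/2+(3/2)·e^(-2t)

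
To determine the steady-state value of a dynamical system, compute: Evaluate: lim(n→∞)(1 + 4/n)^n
This is the definition of e^4: lim(1+4/n)^n = e^4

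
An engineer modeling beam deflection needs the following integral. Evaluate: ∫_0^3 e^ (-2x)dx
Antiderivative: (1/(-2))e^(-2x)
Evaluate: (1/(-2))(e^-6 - 1)

Answer: (e^-6 - 1)/(-2)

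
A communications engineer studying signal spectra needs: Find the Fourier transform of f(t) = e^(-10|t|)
Using the standard pair: F{e^(-a|t|)} = 2a/(a^2 + omega^2)
With a = 10: F(omega) = 20/(100 + omega^2)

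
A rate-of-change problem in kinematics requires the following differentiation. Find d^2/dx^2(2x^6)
Apply power rule 2 times:
d^1: 12x^5
d^2: 60x^4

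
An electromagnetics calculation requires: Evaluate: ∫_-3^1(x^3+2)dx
Step 1: Find antiderivative F(x)=(1/4)x^4+2x
Step 2: F(1) - F(-3)=9/4 - (57/4)=-12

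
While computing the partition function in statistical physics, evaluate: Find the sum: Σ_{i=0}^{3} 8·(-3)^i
Geometric series: S=a(1 - r^n)/(1 - r)
a=8, r=-3, n=4
S=8(1 - 81)/4=-160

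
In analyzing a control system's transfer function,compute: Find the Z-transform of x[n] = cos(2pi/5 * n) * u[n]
Z{cos(w0 * n) * u[n]} = z(z - cos(w0))/(z^2-2z * cos(w0)+1)
With w0 = 2pi/5: X(z) = z(z - cos(2pi/5))/(z^2-2z * cos(2pi/5)+1)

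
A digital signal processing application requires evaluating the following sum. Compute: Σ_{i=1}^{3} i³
Using formula: Σ i^3 = [n(n+1)/2]² = [3·4/2]² = 36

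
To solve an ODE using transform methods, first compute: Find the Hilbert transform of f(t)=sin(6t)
The Hilbert transform shifts each frequency component by -pi/2.
H{sin(wt)}=-cos(wt)
With w=6: H{sin(6t)}=-cos(6t)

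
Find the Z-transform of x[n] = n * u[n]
Standard pair: Z{n*u[n]} = z/(z-1)^2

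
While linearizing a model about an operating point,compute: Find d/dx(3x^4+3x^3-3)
Power rule: d/dx(ax^n)=n·a·x^(n-1)
Term by term: 12·x^3 + 9·x^2

Answer: 12x^3 + 9x^2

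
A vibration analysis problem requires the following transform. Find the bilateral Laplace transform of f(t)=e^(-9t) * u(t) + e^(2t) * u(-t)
For e^(-9t)*u(t): L=1/(s + 9), Re(s) > -9
For e^(2t)*u(-t): L=-1/(s-2), Re(s) < 2
Combined: F(s)=1/(s + 9) - 1/(s-2), -9 < Re(s) < 2

Answer: 1/(s + 9) - 1/(s-2), ROC: -9 < Re(s) < 2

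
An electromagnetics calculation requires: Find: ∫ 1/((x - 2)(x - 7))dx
Partial fractions: 1/((x-2)(x-7))=A/(x-2)+B/(x-7)
A=-1/5, B=1/5
∫ [-1/5· 1/(x-2)+1/5· 1/(x-7)] dx
=(1/5)[ln|x-7| - ln|x-2|]+C

Answer: (1/5)·ln|(x-7)/(x-2)|+C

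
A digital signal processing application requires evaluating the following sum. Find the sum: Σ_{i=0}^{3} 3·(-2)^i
Geometric series: S = a(1 - r^n)/(1 - r)
a = 3, r = -2, n = 4
S = 3(1 - 16)/3 = -15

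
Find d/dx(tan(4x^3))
Chain rule: d/dx[tan(u)]=sec²(u)·u' where u=4x^3
u'=12x^2

Answer: 12x^2·sec²(4x^3)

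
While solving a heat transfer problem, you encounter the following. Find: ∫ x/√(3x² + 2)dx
Let u = 3x² + 2, du = 6x dx
∫ (1/6)·u^(-1/2) du = √u/3 + C

Answer: √(3x² + 2)/3 + C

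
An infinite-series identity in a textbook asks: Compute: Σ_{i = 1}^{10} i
Using formula: Σ i^1 = n(n+1)/2 = 10·11/2 = 55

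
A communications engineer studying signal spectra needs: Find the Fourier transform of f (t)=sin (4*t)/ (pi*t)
sin(W * t)/(pi * t) = (W/pi) * sinc(W * t/pi) is the impulse response of the ideal low-pass filter with cutoff W (here W = 4).
Its Fourier transform is a rectangular function:
F(omega) = 1 for |omega| < 4, 0 otherwise

Answer: rect(omega/8) [i.e., 1 for |omega| < 4, 0 otherwise]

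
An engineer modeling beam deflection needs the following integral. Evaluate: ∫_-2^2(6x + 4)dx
Step 1: Find antiderivative F(x) = 3x^2 + 4x
Step 2: F(2) - F(-2) = 20 - (4) = 16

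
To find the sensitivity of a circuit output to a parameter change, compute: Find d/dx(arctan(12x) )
d/dx[arctan(u)]=u'/(1 + u²), u=12x, u'=12

Answer: 12/(1 + 144x²)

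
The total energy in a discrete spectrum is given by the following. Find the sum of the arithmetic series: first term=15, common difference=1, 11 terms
Last term: a_n=15+(11-1)·1=25
Sum=n(a_1+a_n)/2=11(15+25)/2=220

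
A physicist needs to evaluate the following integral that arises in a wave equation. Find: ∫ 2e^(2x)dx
Since d/dx[e^(2x)]=2e^(2x), we get 1 e^(2x)+C

Answer: e^(2x)+C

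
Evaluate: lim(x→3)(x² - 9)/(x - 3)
Factor: (x² - 9)=(x-3)(x+3)
Cancel (x-3): lim(x→3) (x+3)=6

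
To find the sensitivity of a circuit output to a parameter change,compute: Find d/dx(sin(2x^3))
Chain rule: d/dx[sin(u)]=cos(u)·u' where u=2x^3
u'=6x^2

Answer: 6x^2·cos(2x^3)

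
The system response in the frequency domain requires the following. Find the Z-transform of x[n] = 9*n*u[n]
Z{n*u[n]}=z/(z-1)^2
By linearity: Z{9*n*u[n]}=9z/(z-1)^2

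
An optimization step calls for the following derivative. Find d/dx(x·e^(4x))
Product rule: (fg)' = f'g+fg'
f = x, f' = 1
g = e^(4x), g' = 4·e^(4x)

Answer: e^(4x)+4x·e^(4x)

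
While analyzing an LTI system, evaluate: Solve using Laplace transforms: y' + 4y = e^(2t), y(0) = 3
Take L: sY - 3 + 4Y=1/(s-2)
Y(s + 4)=1/(s-2) + 3
Y=1/((s-2)(s + 4)) + 3/(s + 4)
Partial fractions: 1/((s-2)(s + 4))=(1/6)/(s-2) - (1/6)/(s + 4)
So Y=(1/6)/(s-2) + (17/6)/(s + 4)
Inverse Laplace transform (L^(-1){1/(s-2)}=e^(2t), L^(-1){1/(s + 4)}=e^(-4t)):

Answer: y(t)=(1/6)·e^(2t) + (17/6)·e^(-4t)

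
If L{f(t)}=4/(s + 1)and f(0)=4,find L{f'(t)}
L{f'(t)}=s·F(s) - f(0)=4s/(s + 1) - 4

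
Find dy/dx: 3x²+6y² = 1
Differentiate: 6x+12y·(dy/dx)=0
dy/dx=-6x/(12y)=-(1/2)·(x/y)

Answer: dy/dx=-(1/2)·(x/y)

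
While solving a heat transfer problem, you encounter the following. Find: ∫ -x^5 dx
Using power rule: ∫ -x^5 dx=-1/6 x^6+C=(-1/6)x^6+C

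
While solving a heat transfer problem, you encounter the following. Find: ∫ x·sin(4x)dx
By parts: u = x, dv = sin(4x) dx
du = dx, v = -cos(4x)/4
= -x·cos(4x)/4 + sin(4x)/4² + C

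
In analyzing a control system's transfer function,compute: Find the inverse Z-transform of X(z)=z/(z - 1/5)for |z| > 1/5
Standard pair: z/(z-a) <-> a^n * u[n] for causal signals
With a = 1/5: x[n] = (1/5)^n * u[n]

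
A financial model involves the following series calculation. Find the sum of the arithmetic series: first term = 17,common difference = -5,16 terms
Last term: a_n = 17+(16-1)·-5 = -58
Sum = n(a_1+a_n)/2 = 16(17+(-58))/2 = -328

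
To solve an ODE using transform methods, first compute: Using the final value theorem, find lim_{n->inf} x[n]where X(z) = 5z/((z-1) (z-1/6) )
Final value theorem: lim x[n] = lim_{z->1} (z-1)*X(z)
(z-1)*X(z) = 5z/(z-1/6)
As z->1: 5/(1 - 1/6) = 5/(5/6) = 6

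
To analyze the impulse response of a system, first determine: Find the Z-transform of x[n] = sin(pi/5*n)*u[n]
Z{sin(w0*n)*u[n]}=z*sin(w0)/(z^2-2z*cos(w0)+1)
With w0=pi/5: X(z)=z*sin(pi/5)/(z^2-2z*cos(pi/5)+1)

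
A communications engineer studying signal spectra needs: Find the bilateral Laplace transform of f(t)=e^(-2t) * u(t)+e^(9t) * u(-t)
For e^(-2t)*u(t): L=1/(s+2), Re(s) > -2
For e^(9t)*u(-t): L=-1/(s-9), Re(s) < 9
Combined: F(s)=1/(s+2)-1/(s-9), -2 < Re(s) < 9

Answer: 1/(s+2)-1/(s-9), ROC: -2 < Re(s) < 9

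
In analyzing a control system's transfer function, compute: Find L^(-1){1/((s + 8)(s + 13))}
Partial fractions: 1/((s + 8)(s + 13)) = A/(s + 8) + B/(s + 13)
Cover-up: A = 1/(s + 13)|_{s = -8} = 1/5; B = 1/(s + 8)|_{s = -13} = -1/5
L^(-1) = (1/5)e^(-8t) - (1/5)e^(-13t)

Answer: (1/5)(e^(-8t) - e^(-13t))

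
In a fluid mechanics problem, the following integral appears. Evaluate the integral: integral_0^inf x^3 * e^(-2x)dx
This is a Gamma integral. Substitute u=2x (du=2 dx):
integral_0^inf x^3*e^(-2x) dx=(1/2^4) integral_0^inf u^3*e^(-u) du
=Gamma(4)/2^4=3!/2^4=6/16

Answer: 3/8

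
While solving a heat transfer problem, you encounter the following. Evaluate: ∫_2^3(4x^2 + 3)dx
Step 1: Find antiderivative F(x) = (4/3)x^3 + 3x
Step 2: F(3) - F(2) = 45 - (50/3) = 85/3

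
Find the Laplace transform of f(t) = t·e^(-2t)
L{t·e^(at)} = 1/(s-a)²
L{t·e^(-2t)} = 1/(s + 2)²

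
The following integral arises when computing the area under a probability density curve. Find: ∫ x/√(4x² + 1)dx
Let u = 4x²+1, du = 8x dx
∫ (1/8)·u^(-1/2) du = √u/4+C

Answer: √(4x²+1)/4+C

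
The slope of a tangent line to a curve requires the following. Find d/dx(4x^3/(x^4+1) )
Quotient rule: (f/g)' = (f'g - fg')/g²
f = 4x^3, f' = 12x^2
g = x^4 + 1, g' = 4x^3

Answer: (12x^2·(x^4 + 1) - 16x^6)/(x^4 + 1)²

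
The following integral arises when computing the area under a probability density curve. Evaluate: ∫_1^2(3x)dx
Step 1: Find antiderivative F(x)=(3/2)x^2
Step 2: F(2) - F(1)=6 - (3/2)=9/2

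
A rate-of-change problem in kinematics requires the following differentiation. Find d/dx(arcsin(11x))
d/dx[arcsin(u)]=u'/√(1-u²), u=11x, u'=11

Answer: 11/√(1 - 121x²)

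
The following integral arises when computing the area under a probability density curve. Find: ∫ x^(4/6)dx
Power rule: ∫ x^(2/3) dx=x^(5/3)/(5/3) + C

Answer: (3/5)·x^(5/3) + C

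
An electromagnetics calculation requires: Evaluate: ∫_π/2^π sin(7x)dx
Antiderivative: -cos(7x)/7
Evaluate at bounds: [-cos(7·π)/7] - [-cos(7·π/2)/7]
=(-(-1)+(0))/7=1/7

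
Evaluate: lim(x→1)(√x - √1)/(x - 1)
Multiply by conjugate (√x + √1)/(√x + √1):
= (x - 1)/((x - 1)(√x + √1)) = 1/(√x + √1)
As x → 1: 1/(2√1)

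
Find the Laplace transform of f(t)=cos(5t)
L{cos(wt)}=s/(s²+w²)
L{cos(5t)}=s/(s²+25)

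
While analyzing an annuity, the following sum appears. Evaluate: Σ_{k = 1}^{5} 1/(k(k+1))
Partial fractions: 1/(k(k+1))=1/k - 1/(k+1)
Telescoping sum: 1(1-1/6)=1·5/6

Answer: 5/6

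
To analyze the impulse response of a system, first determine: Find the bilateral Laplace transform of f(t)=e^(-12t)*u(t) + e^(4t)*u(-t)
For e^(-12t)*u(t): L = 1/(s + 12), Re(s) > -12
For e^(4t)*u(-t): L = -1/(s-4), Re(s) < 4
Combined: F(s) = 1/(s + 12) - 1/(s-4), -12 < Re(s) < 4

Answer: 1/(s + 12) - 1/(s-4), ROC: -12 < Re(s) < 4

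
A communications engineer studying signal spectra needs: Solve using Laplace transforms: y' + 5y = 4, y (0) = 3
Take L of both sides: sY(s) - 3 + 5Y(s) = 4/s
Y(s)(s + 5) = 4/s + 3
Y(s) = 4/(s(s + 5)) + 3/(s + 5)
Partial fractions: 4/(s(s + 5)) = (4/5)/s - (4/5)/(s + 5)
So Y(s) = (4/5)/s + (11/5)/(s + 5)
Inverse transform (L^(-1){1/s} = 1, L^(-1){1/(s + 5)} = e^(-5t)):

Answer: y(t) = 4/5 + (11/5)·e^(-5t)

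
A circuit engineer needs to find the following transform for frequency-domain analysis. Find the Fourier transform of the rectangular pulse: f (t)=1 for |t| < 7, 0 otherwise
F(omega)=integral from -7 to 7 of e^(-j * omega * t) dt
=2 * sin(7 * omega)/omega=14 * sinc(7 * omega/pi)

Answer: 2 * sin(7 * omega)/omega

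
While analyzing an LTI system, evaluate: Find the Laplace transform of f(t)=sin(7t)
L{sin(wt)}=w/(s²+w²)
L{sin(7t)}=7/(s²+49)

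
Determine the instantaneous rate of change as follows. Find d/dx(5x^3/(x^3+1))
Quotient rule: (f/g)'=(f'g - fg')/g²
f=5x^3, f'=15x^2
g=x^3 + 1, g'=3x^2

Answer: (15x^2·(x^3 + 1) - 15x^5)/(x^3 + 1)²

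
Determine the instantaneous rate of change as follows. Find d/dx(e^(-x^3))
Chain rule: d/dx[e^u]=e^u · u' where u=-x^3
u'=-3x^2

Answer: -3x^2·e^(-x^3)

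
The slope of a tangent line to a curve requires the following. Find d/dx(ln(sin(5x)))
Chain rule: d/dx[ln(u)] = u'/u where u = sin(5x)
u' = 5cos(5x)

Answer: (5cos(5x))/(sin(5x))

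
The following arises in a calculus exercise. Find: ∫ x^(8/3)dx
Power rule: ∫ x^(8/3) dx = x^(11/3)/(11/3) + C

Answer: (3/11)·x^(11/3) + C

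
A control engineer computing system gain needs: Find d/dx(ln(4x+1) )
Chain rule: d/dx[ln(u)]=u'/u where u=4x + 1
u'=4

Answer: (4)/(4x + 1)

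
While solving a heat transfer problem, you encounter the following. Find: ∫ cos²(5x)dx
Using identity cos²(u) = (1+cos(2u))/2:
∫ (1+cos(10x))/2 dx = x/2+sin(10x)/20+C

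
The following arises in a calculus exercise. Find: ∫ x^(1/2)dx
Power rule: ∫ x^(1/2) dx=x^(3/2)/(3/2) + C

Answer: (2/3)·x^(3/2) + C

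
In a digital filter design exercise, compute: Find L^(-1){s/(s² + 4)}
L^(-1){s/(s² + w²)}=cos(wt)
Here w=2

Answer: cos(2t)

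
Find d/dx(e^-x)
Chain rule: d/dx[e^u]=e^u · u' where u=-x
u'=-1

Answer: -1·e^-x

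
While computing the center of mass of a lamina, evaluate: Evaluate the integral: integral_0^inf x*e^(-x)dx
This is a Gamma integral. Substitute u = 1x:
integral_0^inf x*e^(-x) dx = (1/1^2) integral_0^inf u^1*e^(-u) du
= Gamma(2)/1^2 = 1!/1^2 = 1/1

Answer: 1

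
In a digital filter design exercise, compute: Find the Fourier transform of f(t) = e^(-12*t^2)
The Fourier transform of a Gaussian e^(-a * t^2) is sqrt(pi/a) * e^(-omega^2/(4a)).
With a = 12: F(omega) = sqrt(pi/12) * e^(-omega^2/48)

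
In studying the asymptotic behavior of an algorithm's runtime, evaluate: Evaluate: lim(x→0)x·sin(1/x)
Squeeze theorem: -|x| ≤ x·sin(1/x) ≤ |x|
Since x → 0 as x → 0, by squeeze theorem the limit is 0

Answer: 0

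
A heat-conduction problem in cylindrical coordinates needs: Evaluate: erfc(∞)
erfc(x)=1 - erf(x); erfc(∞)=1 - erf(∞)=1-1=0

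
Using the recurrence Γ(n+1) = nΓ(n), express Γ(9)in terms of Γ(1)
Γ(9) = 8Γ(8) = 8·7Γ(7) = ... = 8!·Γ(1) = 40320·Γ(1)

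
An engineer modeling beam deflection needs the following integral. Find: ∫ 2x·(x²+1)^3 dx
Let u=x²+1, du=2x dx
∫ u^3 du=u^4/4+C

Answer: (x²+1)^4/4+C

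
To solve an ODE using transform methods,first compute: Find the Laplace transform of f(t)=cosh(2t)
L{cosh(at)}=s/(s²-a²)
L{cosh(2t)}=s/(s²-4)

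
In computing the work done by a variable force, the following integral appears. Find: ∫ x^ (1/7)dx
Power rule: ∫ x^(1/7) dx = x^(8/7)/(8/7) + C

Answer: (7/8)·x^(8/7) + C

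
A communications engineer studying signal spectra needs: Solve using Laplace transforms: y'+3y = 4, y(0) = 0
Take L of both sides: sY(s)-0+3Y(s) = 4/s
Y(s)(s+3) = 4/s+0
Y(s) = 4/(s(s+3))+0/(s+3)
Partial fractions: 4/(s(s+3)) = (4/3)/s - (4/3)/(s+3)
So Y(s) = (4/3)/s - (4/3)/(s+3)
Inverse transform (L^(-1){1/s} = 1, L^(-1){1/(s+3)} = e^(-3t)):

Answer: y(t) = 4/3 - (4/3)·e^(-3t)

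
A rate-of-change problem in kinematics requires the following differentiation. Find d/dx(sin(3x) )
Chain rule: d/dx[sin(u)]=cos(u)·u' where u=3x
u'=3

Answer: 3·cos(3x)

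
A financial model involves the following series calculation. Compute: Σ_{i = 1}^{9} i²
Using formula: Σ i^2=n(n+1)(2n+1)/6=9·10·19/6=285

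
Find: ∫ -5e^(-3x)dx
Since d/dx[e^(-3x)]=-3e^(-3x), we get 5/3 e^(-3x)+C

Answer: (5/3)e^(-3x)+C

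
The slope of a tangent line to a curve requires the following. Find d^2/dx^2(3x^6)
Apply power rule 2 times:
d^1: 18x^5
d^2: 90x^4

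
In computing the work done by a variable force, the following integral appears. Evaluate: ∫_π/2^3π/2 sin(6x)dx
Antiderivative: -cos(6x)/6
Evaluate at bounds: [-cos(6·3π/2)/6] - [-cos(6·π/2)/6]
= (-(-1) + (-1))/6 = 0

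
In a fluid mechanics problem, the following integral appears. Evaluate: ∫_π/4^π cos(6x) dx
Antiderivative: sin(6x)/6
Evaluate at bounds: [sin(6·π)/6] - [sin(6·π/4)/6]
= ((0) - (-1))/6 = 1/6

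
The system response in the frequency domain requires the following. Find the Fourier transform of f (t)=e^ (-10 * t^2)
The Fourier transform of a Gaussian e^(-a * t^2) is sqrt(pi/a) * e^(-omega^2/(4a)).
With a = 10: F(omega) = sqrt(pi/10) * e^(-omega^2/40)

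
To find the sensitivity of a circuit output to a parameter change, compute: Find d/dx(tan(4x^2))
Chain rule: d/dx[tan(u)]=sec²(u)·u' where u=4x^2
u'=8x

Answer: 8x·sec²(4x^2)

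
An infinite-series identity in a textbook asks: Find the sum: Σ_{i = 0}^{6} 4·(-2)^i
Geometric series: S=a(1 - r^n)/(1 - r)
a=4, r=-2, n=7
S=4(1+128)/3=172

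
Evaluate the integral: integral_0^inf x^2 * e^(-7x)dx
This is a Gamma integral. Substitute u=7x (du=7 dx):
integral_0^inf x^2 * e^(-7x) dx=(1/7^3) integral_0^inf u^2 * e^(-u) du
=Gamma(3)/7^3=2!/7^3=2/343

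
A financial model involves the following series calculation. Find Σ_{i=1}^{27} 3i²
=3·n(n+1)(2n+1)/6=3·27·28·55/6=20790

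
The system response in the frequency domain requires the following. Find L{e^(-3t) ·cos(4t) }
First shifting: L{e^(at)f(t)}=F(s-a)
L{cos(4t)}=s/(s² + 16)
Shift: (s + 3)/((s + 3)² + 16)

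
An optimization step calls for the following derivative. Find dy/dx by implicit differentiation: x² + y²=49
Differentiate both sides: 2x+2y·(dy/dx)=0
Solve: dy/dx=-2x/(2y)=-x/y

Answer: dy/dx=-x/y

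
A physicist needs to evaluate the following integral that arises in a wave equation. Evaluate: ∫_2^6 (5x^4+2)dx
Step 1: Find antiderivative F(x) = x^5+2x
Step 2: F(6) - F(2) = 7788 - (36) = 7752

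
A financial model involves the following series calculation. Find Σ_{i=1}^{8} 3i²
= 3·n(n+1)(2n+1)/6 = 3·8·9·17/6 = 612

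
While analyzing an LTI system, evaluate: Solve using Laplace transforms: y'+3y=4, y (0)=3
Take L of both sides: sY(s) - 3 + 3Y(s) = 4/s
Y(s)(s + 3) = 4/s + 3
Y(s) = 4/(s(s + 3)) + 3/(s + 3)
Partial fractions: 4/(s(s + 3)) = (4/3)/s - (4/3)/(s + 3)
So Y(s) = (4/3)/s + (5/3)/(s + 3)
Inverse transform (L^(-1){1/s} = 1, L^(-1){1/(s + 3)} = e^(-3t)):

Answer: y(t) = 4/3 + (5/3)·e^(-3t)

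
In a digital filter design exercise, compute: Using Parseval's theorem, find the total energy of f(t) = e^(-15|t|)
Parseval's theorem: E=integral |f(t)|^2 dt=(1/2pi) integral |F(omega)|^2 domega
E=integral_{-inf}^{inf} e^(-30|t|) dt=2 * integral_0^inf e^(-30t) dt=2/(2 * 15)=1/15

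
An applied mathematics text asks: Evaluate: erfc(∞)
erfc(x) = 1 - erf(x); erfc(∞) = 1 - erf(∞) = 1 - 1 = 0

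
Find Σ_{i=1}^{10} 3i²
=3·n(n+1)(2n+1)/6=3·10·11·21/6=1155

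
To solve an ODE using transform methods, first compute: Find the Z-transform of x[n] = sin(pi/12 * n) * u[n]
Z{sin(w0 * n) * u[n]}=z * sin(w0)/(z^2-2z * cos(w0)+1)
With w0=pi/12: X(z)=z * sin(pi/12)/(z^2-2z * cos(pi/12)+1)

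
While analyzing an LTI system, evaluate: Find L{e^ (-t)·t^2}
First shifting: L{e^(at)f(t)}=F(s-a)
L{t^2}=2/s^3
Shift s → s+1: 2/(s+1)^3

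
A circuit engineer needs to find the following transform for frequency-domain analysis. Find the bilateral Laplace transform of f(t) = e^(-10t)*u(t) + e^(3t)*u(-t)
For e^(-10t)*u(t): L=1/(s+10), Re(s) > -10
For e^(3t)*u(-t): L=-1/(s-3), Re(s) < 3
Combined: F(s)=1/(s+10)-1/(s-3), -10 < Re(s) < 3

Answer: 1/(s+10)-1/(s-3), ROC: -10 < Re(s) < 3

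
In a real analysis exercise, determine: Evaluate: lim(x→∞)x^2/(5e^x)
Apply L'Hôpital 2 times (∞/∞ each time):
Eventually get 2!/(5e^x) → 0

Answer: 0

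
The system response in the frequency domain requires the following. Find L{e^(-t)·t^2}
First shifting: L{e^(at)f(t)}=F(s-a)
L{t^2}=2/s^3
Shift s → s + 1: 2/(s + 1)^3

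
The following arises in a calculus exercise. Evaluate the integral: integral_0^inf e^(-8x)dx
integral_0^inf e^(-8x) dx=[-1/8*e^(-8x)]_0^inf
=0 - (-1/8)=1/8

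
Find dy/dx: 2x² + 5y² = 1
Differentiate: 4x + 10y·(dy/dx) = 0
dy/dx = -4x/(10y) = -(2/5)·(x/y)

Answer: dy/dx = -(2/5)·(x/y)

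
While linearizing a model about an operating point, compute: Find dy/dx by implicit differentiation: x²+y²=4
Differentiate both sides: 2x+2y·(dy/dx) = 0
Solve: dy/dx = -2x/(2y) = -x/y

Answer: dy/dx = -x/y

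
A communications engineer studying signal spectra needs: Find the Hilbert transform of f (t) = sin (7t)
The Hilbert transform shifts each frequency component by -pi/2.
H{sin(wt)} = -cos(wt)
With w = 7: H{sin(7t)} = -cos(7t)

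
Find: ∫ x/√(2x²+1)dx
Let u=2x²+1, du=4x dx
∫ (1/4)·u^(-1/2) du=√u/2+C

Answer: √(2x²+1)/2+C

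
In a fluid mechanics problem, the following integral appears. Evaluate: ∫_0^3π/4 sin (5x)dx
Antiderivative: -cos(5x)/5
Evaluate at bounds: [-cos(5·3π/4)/5] - [-cos(5·0)/5]
=(-(√2/2) + (1))/5=1/5 - √2/10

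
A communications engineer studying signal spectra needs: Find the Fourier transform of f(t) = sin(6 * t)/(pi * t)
sin(W*t)/(pi*t) = (W/pi)*sinc(W*t/pi) is the impulse response of the ideal low-pass filter with cutoff W (here W = 6).
Its Fourier transform is a rectangular function:
F(omega) = 1 for |omega| < 6, 0 otherwise

Answer: rect(omega/12) [i.e., 1 for |omega| < 6, 0 otherwise]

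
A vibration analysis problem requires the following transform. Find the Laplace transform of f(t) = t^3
L{t^n} = n!/s^(n + 1)
L{t^3} = 3!/s^4 = 6/s^4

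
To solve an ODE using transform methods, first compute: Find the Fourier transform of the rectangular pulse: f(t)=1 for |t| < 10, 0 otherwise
F(omega)=integral from -10 to 10 of e^(-j*omega*t) dt
=2*sin(10*omega)/omega=20*sinc(10*omega/pi)

Answer: 2*sin(10*omega)/omega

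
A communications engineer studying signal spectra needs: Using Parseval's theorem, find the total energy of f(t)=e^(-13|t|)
Parseval's theorem: E = integral |f(t)|^2 dt = (1/2pi) integral |F(omega)|^2 domega
E = integral_{-inf}^{inf} e^(-26|t|) dt = 2 * integral_0^inf e^(-26t) dt = 2/(2 * 13) = 1/13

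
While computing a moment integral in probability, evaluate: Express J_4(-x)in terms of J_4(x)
For integer n: J_n(-x)=(-1)^n J_n(x)
With n=4: J_4(-x)=(-1)^4 J_4(x)=J_4(x)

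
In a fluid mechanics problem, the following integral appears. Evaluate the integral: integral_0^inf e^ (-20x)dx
integral_0^inf e^(-20x) dx = [-1/20 * e^(-20x)]_0^inf
= 0 - (-1/20) = 1/20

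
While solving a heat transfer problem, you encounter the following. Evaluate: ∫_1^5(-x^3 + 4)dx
Step 1: Find antiderivative F(x) = (-1/4)x^4+4x
Step 2: F(5) - F(1) = -545/4 - (15/4) = -140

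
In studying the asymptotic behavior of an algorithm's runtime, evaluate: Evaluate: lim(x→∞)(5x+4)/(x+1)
Divide numerator and denominator by x:
lim (5+4/x)/(1+1/x) = 5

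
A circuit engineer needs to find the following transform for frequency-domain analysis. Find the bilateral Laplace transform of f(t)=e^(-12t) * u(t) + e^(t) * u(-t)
For e^(-12t) * u(t): L=1/(s + 12), Re(s) > -12
For e^(t) * u(-t): L=-1/(s-1), Re(s) < 1
Combined: F(s)=1/(s + 12) - 1/(s-1), -12 < Re(s) < 1

Answer: 1/(s + 12) - 1/(s-1), ROC: -12 < Re(s) < 1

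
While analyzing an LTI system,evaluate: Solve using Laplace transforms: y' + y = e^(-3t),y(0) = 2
Take L: sY - 2+Y = 1/(s+3)
Y(s+1) = 1/(s+3)+2
Y = 1/((s+3)(s+1))+2/(s+1)
Partial fractions: 1/((s+3)(s+1)) = -(1/2)/(s+3)+(1/2)/(s+1)
So Y = -(1/2)/(s+3)+(5/2)/(s+1)
Inverse Laplace transform (L^(-1){1/(s+3)} = e^(-3t), L^(-1){1/(s+1)} = e^(-t)):

Answer: y(t) = (-1/2)·e^(-3t)+(5/2)·e^(-t)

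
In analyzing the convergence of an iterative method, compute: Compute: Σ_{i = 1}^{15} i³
Using formula: Σ i^3 = [n(n + 1)/2]² = [15·16/2]² = 14400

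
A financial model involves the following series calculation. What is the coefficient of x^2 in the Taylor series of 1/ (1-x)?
1/(1-x)=Σ x^n for |x|<1
All coefficients are 1

Answer: 1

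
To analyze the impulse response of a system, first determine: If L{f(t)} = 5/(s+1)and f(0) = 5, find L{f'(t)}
L{f'(t)} = s·F(s) - f(0) = 5s/(s+1)-5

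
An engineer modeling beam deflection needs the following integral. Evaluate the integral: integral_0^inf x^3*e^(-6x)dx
This is a Gamma integral. Substitute u = 6x (du = 6 dx):
integral_0^inf x^3*e^(-6x) dx = (1/6^4) integral_0^inf u^3*e^(-u) du
= Gamma(4)/6^4 = 3!/6^4 = 6/1296

Answer: 1/216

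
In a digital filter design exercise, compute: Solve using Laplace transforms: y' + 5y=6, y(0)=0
Take L of both sides: sY(s) - 0 + 5Y(s)=6/s
Y(s)(s + 5)=6/s + 0
Y(s)=6/(s(s + 5)) + 0/(s + 5)
Partial fractions: 6/(s(s + 5))=(6/5)/s - (6/5)/(s + 5)
So Y(s)=(6/5)/s - (6/5)/(s + 5)
Inverse transform (L^(-1){1/s}=1, L^(-1){1/(s + 5)}=e^(-5t)):

Answer: y(t)=6/5 - (6/5)·e^(-5t)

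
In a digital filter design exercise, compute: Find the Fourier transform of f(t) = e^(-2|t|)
Using the standard pair: F{e^(-a|t|)} = 2a/(a^2+omega^2)
With a = 2: F(omega) = 4/(4+omega^2)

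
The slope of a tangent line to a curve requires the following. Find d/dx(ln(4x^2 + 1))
Chain rule: d/dx[ln(u)] = u'/u where u = 4x^2+1
u' = 8x

Answer: (8x)/(4x^2+1)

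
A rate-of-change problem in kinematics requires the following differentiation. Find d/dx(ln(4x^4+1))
Chain rule: d/dx[ln(u)] = u'/u where u = 4x^4+1
u' = 16x^3

Answer: (16x^3)/(4x^4+1)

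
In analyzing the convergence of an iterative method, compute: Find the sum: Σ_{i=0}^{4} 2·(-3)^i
Geometric series: S = a(1 - r^n)/(1 - r)
a = 2, r = -3, n = 5
S = 2(1 + 243)/4 = 122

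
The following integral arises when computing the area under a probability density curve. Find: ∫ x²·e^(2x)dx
Integration by parts twice:
First: u=x², dv=e^(2x) dx => x²e^(2x)/2 - (2/2)∫ xe^(2x) dx
Second (∫ xe^(2x) dx): xe^(2x)/2 - e^(2x)/4
Combining: e^(2x)(x²/2 - 2x/4 + 2/8) + C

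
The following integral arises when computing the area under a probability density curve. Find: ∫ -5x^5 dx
Using power rule: ∫ -5x^5 dx = -5/6 x^6+C = (-5/6)x^6+C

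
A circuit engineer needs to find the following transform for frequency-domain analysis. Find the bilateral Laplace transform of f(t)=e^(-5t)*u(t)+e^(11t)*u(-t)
For e^(-5t) * u(t): L=1/(s + 5), Re(s) > -5
For e^(11t) * u(-t): L=-1/(s-11), Re(s) < 11
Combined: F(s)=1/(s + 5) - 1/(s-11), -5 < Re(s) < 11

Answer: 1/(s + 5) - 1/(s-11), ROC: -5 < Re(s) < 11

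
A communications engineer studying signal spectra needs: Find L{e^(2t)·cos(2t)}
First shifting: L{e^(at)f(t)} = F(s-a)
L{cos(2t)} = s/(s² + 4)
Shift: (s-2)/((s-2)² + 4)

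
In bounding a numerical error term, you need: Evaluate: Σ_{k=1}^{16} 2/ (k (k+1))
Partial fractions: 2/(k(k + 1))=2/k - 2/(k + 1)
Telescoping sum: 2(1 - 1/17)=2·16/17

Answer: 32/17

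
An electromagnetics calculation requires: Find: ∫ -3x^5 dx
Using power rule: ∫ -3x^5 dx = -3/6 x^6+C = (-1/2)x^6+C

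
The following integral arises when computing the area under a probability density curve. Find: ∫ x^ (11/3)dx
Power rule: ∫ x^(11/3) dx=x^(14/3)/(14/3) + C

Answer: (3/14)·x^(14/3) + C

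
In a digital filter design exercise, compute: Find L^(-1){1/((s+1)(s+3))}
Partial fractions: 1/((s+1)(s+3))=A/(s+1)+B/(s+3)
Cover-up: A=1/(s+3)|_{s=-1}=1/2; B=1/(s+1)|_{s=-3}=-1/2
L^(-1)=(1/2)e^(-t) - (1/2)e^(-3t)

Answer: (1/2)(e^(-t) - e^(-3t))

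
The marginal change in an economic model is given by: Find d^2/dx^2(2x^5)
Apply power rule 2 times:
d^1: 10x^4
d^2: 40x^3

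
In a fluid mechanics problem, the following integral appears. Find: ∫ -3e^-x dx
Since d/dx[e^-x]=- e^-x, we get 3e^-x + C

Answer: 3e^-x + C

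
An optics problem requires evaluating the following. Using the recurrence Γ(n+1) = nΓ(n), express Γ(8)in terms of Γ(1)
Γ(8) = 7Γ(7) = 7·6Γ(6) = ... = 7!·Γ(1) = 5040·Γ(1)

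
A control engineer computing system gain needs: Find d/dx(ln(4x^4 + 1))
Chain rule: d/dx[ln(u)]=u'/u where u=4x^4 + 1
u'=16x^3

Answer: (16x^3)/(4x^4 + 1)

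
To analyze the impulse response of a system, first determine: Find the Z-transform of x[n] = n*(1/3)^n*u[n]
Using the property Z{n * a^n * u[n]}=az/(z-a)^2
With a=1/3: X(z)=(1/3)z/(z - 1/3)^2, |z| > 1/3

Answer: (1/3)z/(z - 1/3)^2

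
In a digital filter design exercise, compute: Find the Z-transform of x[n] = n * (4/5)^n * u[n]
Using the property Z{n * a^n * u[n]} = az/(z-a)^2
With a = 4/5: X(z) = (4/5)z/(z - 4/5)^2, |z| > 4/5

Answer: (4/5)z/(z - 4/5)^2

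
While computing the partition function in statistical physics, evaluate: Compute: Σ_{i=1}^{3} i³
Using formula: Σ i^3 = [n(n + 1)/2]² = [3·4/2]² = 36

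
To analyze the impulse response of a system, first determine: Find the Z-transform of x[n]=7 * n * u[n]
Z{n * u[n]}=z/(z-1)^2
By linearity: Z{7 * n * u[n]}=7z/(z-1)^2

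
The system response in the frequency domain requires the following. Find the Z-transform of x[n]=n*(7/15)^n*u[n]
Using the property Z{n * a^n * u[n]} = az/(z-a)^2
With a = 7/15: X(z) = (7/15)z/(z - 7/15)^2, |z| > 7/15

Answer: (7/15)z/(z - 7/15)^2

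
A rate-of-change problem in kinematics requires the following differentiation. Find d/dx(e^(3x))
Chain rule: d/dx[e^u] = e^u · u' where u = 3x
u' = 3

Answer: 3·e^(3x)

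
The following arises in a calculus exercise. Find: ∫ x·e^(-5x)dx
Integration by parts: u = x, dv = e^(-5x) dx
du = dx, v = e^(-5x)/(-5)
= x·e^(-5x)/(-5) - ∫ e^(-5x)/(-5) dx
= x·e^(-5x)/(-5) - e^(-5x)/25+C

Answer: e^(-5x)(x/(-5)-1/25)+C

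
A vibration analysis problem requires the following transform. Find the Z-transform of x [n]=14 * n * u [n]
Z{n*u[n]}=z/(z-1)^2
By linearity: Z{14*n*u[n]}=14z/(z-1)^2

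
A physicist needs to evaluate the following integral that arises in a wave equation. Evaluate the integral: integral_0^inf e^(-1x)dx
integral_0^inf e^(-1x) dx=[-1/1*e^(-1x)]_0^inf
=0 - (-1/1)=1/1

Answer: 1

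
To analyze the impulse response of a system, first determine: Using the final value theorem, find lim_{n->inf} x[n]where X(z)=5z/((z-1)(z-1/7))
Final value theorem: lim x[n] = lim_{z->1} (z-1)*X(z)
(z-1)*X(z) = 5z/(z-1/7)
As z->1: 5/(1-1/7) = 5/(6/7) = 35/6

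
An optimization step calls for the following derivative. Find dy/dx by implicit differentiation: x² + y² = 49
Differentiate both sides: 2x+2y·(dy/dx)=0
Solve: dy/dx=-2x/(2y)=-x/y

Answer: dy/dx=-x/y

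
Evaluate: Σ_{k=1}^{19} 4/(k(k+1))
Partial fractions: 4/(k(k+1))=4/k - 4/(k+1)
Telescoping sum: 4(1-1/20)=4·19/20

Answer: 19/5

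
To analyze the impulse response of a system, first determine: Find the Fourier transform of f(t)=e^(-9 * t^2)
The Fourier transform of a Gaussian e^(-a*t^2) is sqrt(pi/a)*e^(-omega^2/(4a)).
With a = 9: F(omega) = sqrt(pi)/3*e^(-omega^2/36)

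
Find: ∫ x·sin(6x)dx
By parts: u = x, dv = sin(6x) dx
du = dx, v = -cos(6x)/6
= -x·cos(6x)/6+sin(6x)/6²+C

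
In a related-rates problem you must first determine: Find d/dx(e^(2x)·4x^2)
Product rule: (fg)'=f'g + fg'
f=e^(2x), f'=2·e^(2x)
g=4x^2, g'=8x

Answer: 8·e^(2x)·x^2 + 8·e^(2x)·x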